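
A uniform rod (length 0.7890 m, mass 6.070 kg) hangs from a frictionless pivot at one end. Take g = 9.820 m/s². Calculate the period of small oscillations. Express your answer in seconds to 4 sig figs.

For a physical pendulum T = 2π√(I/(mgd)), with d = 0.39450 m from pivot to centre of mass.
I_cm = mL²/12 = 6.070 × 0.7890²/12 = 0.31489 kg·m²; I = I_cm + md² = 0.31489 + 6.070 × 0.39450² = 1.2596 kg·m².
T = 2π√(1.2596/(6.070 × 9.820 × 0.39450)) = 1.454 s.

1.454 s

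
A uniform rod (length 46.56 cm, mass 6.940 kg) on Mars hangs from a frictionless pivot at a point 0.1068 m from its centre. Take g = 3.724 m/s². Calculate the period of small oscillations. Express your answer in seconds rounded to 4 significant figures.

1.710 s

For a physical pendulum T = 2π√(I/(mgd)), with d = 0.10680 m from pivot to centre of mass.
I_cm = mL²/12 = 6.940 × 0.4656²/12 = 0.12537 kg·m²; I = I_cm + md² = 0.12537 + 6.940 × 0.10680² = 0.20453 kg·m².
T = 2π√(0.20453/(6.940 × 3.724 × 0.10680)) = 1.710 s.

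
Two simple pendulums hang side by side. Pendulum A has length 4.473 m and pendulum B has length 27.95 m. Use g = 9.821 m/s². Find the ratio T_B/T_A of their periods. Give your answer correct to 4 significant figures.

2.500

T ∝ √L, so T_B/T_A = √(L_B/L_A) = √(27.95/4.473) = 2.500.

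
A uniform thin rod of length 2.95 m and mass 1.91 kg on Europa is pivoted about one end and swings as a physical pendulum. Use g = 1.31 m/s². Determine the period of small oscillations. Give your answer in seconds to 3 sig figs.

7.70 s

For a physical pendulum T = 2π√(I/(mgd)), with d = 1.475 m from pivot to centre of mass.
I_cm = mL²/12 = 1.91 × 2.95²/12 = 1.385 kg·m²; I = I_cm + md² = 1.385 + 1.91 × 1.475² = 5.541 kg·m².
T = 2π√(5.541/(1.91 × 1.31 × 1.475)) = 7.70 s.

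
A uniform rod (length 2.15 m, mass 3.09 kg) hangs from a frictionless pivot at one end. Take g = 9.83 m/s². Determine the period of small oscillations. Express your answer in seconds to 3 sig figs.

For a physical pendulum T = 2π√(I/(mgd)), with d = 1.075 m from pivot to centre of mass.
I_cm = mL²/12 = 3.09 × 2.15²/12 = 1.190 kg·m²; I = I_cm + md² = 1.190 + 3.09 × 1.075² = 4.761 kg·m².
T = 2π√(4.761/(3.09 × 9.83 × 1.075)) = 2.40 s.

2.40 s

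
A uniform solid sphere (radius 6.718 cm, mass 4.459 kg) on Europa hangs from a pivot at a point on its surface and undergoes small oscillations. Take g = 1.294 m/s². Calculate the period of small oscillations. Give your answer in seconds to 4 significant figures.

I_cm = (2/5)mr² = 0.0080497 kg·m². The pivot is at distance d = 0.06718 m from the centre of mass.
By the parallel-axis theorem, I = I_cm + md² = 0.0080497 + 0.020124 = 0.028174 kg·m².
T = 2π√(I/(mgd)) = 2π√(0.028174/(4.459 × 1.294 × 0.06718)) = 1.694 s.

1.694 s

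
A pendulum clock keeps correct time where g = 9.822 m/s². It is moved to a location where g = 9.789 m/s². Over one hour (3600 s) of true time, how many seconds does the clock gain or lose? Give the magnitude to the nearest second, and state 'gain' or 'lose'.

The clock's period scales as T ∝ 1/√g, so T'/T = √(9.822/9.789) = 1.00168.
In 3600 s of true time the clock registers 3600/1.00168 = 3593.9 s, so it loses 6 s.

lose 6 s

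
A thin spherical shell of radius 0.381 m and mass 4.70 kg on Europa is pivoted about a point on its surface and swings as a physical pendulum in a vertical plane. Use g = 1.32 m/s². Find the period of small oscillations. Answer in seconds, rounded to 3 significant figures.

4.36 s

I_cm = (2/3)mr² = 0.4548 kg·m². The pivot is at distance d = 0.381 m from the centre of mass.
By the parallel-axis theorem, I = I_cm + md² = 0.4548 + 0.6823 = 1.137 kg·m².
T = 2π√(I/(mgd)) = 2π√(1.137/(4.70 × 1.32 × 0.381)) = 4.36 s.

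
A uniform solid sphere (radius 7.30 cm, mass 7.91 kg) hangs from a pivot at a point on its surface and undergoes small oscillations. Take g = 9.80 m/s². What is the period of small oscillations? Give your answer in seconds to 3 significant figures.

0.642 s

I_cm = (2/5)mr² = 0.01686 kg·m². The pivot is at distance d = 0.0730 m from the centre of mass.
By the parallel-axis theorem, I = I_cm + md² = 0.01686 + 0.04215 = 0.05901 kg·m².
T = 2π√(I/(mgd)) = 2π√(0.05901/(7.91 × 9.80 × 0.0730)) = 0.642 s.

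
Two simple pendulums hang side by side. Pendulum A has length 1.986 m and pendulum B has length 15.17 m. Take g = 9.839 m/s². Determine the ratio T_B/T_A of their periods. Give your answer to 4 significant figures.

2.764

T ∝ √L, so T_B/T_A = √(L_B/L_A) = √(15.17/1.986) = 2.764.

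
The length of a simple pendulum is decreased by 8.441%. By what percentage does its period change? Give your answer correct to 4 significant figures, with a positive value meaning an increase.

-4.314%

T ∝ √L, so T'/T = √(0.91559) = 0.95686.
Percentage change in T = (0.95686 − 1) × 100% = -4.314%.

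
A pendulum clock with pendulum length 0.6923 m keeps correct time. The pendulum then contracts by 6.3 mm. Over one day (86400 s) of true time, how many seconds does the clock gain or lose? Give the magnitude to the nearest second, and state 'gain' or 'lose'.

T ∝ √L, so T'/T = √(0.68600/0.6923) = 0.995440.
In 86400 s of true time the clock registers 86400/0.995440 = 86795.8 s, so it gains 396 s.

gain 396 s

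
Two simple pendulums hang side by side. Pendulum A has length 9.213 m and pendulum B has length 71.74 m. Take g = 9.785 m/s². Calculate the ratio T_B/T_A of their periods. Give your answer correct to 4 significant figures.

T ∝ √L, so T_B/T_A = √(L_B/L_A) = √(71.74/9.213) = 2.790.

2.790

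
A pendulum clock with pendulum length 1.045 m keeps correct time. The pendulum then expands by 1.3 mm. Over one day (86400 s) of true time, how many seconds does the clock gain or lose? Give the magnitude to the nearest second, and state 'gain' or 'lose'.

lose 54 s

T ∝ √L, so T'/T = √(1.04630/1.045) = 1.00062.
In 86400 s of true time the clock registers 86400/1.00062 = 86346.3 s, so it loses 54 s.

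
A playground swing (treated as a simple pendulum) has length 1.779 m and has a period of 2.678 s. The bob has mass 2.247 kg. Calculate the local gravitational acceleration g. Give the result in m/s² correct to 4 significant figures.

From T = 2π√(L/g), g = 4π²L/T² = 4π² × 1.779/2.6780² = 9.793 m/s².

9.793 m/s²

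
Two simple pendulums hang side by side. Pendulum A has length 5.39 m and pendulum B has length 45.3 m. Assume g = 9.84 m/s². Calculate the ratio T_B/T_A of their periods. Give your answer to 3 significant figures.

T ∝ √L, so T_B/T_A = √(L_B/L_A) = √(45.3/5.39) = 2.90.

2.90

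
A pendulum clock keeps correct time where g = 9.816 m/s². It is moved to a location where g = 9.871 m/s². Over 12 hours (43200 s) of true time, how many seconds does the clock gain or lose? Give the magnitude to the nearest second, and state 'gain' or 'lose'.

gain 121 s

The clock's period scales as T ∝ 1/√g, so T'/T = √(9.816/9.871) = 0.997210.
In 43200 s of true time the clock registers 43200/0.997210 = 43320.9 s, so it gains 121 s.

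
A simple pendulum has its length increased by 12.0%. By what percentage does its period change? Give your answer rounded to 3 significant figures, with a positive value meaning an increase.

5.83%

T ∝ √L, so T'/T = √(1.120) = 1.058.
Percentage change in T = (1.058 − 1) × 100% = 5.83%.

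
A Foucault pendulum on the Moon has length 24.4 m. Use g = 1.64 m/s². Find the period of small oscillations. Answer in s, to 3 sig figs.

T = 2π√(L/g) = 2π√(24.4/1.64) = 2π × 3.857 = 24.2 s.

24.2 s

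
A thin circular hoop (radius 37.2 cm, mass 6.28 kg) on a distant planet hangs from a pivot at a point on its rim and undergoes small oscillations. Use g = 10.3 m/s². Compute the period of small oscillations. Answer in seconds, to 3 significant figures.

I_cm = mr² = 0.8691 kg·m². The pivot is at distance d = 0.372 m from the centre of mass.
By the parallel-axis theorem, I = I_cm + md² = 0.8691 + 0.8691 = 1.738 kg·m².
T = 2π√(I/(mgd)) = 2π√(1.738/(6.28 × 10.3 × 0.372)) = 1.69 s.

1.69 s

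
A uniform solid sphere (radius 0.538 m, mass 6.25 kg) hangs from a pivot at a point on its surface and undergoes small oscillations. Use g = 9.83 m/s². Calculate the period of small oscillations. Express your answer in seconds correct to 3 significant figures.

I_cm = (2/5)mr² = 0.7236 kg·m². The pivot is at distance d = 0.538 m from the centre of mass.
By the parallel-axis theorem, I = I_cm + md² = 0.7236 + 1.809 = 2.533 kg·m².
T = 2π√(I/(mgd)) = 2π√(2.533/(6.25 × 9.83 × 0.538)) = 1.74 s.

1.74 s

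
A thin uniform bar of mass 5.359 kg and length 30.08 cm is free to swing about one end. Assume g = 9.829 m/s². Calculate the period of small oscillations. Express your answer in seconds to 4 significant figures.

For a physical pendulum T = 2π√(I/(mgd)), with d = 0.15040 m from pivot to centre of mass.
I_cm = mL²/12 = 5.359 × 0.3008²/12 = 0.040407 kg·m²; I = I_cm + md² = 0.040407 + 5.359 × 0.15040² = 0.16163 kg·m².
T = 2π√(0.16163/(5.359 × 9.829 × 0.15040)) = 0.8975 s.

0.8975 s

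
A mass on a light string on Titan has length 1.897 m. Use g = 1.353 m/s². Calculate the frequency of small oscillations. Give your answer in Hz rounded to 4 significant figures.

T = 2π√(L/g) = 2π√(1.897/1.353) = 7.4399 s, so f = 1/T = 0.1344 Hz.

0.1344 Hz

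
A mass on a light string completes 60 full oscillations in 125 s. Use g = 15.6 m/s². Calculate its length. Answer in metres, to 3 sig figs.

1.72 m

T = 125/60 = 2.083 s.
From T = 2π√(L/g), L = gT²/(4π²) = 15.6 × 2.083²/(4π²) = 1.72 m.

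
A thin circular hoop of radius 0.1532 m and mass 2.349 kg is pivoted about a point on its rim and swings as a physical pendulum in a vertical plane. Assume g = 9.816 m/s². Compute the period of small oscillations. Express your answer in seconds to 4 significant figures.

I_cm = mr² = 0.055132 kg·m². The pivot is at distance d = 0.1532 m from the centre of mass.
By the parallel-axis theorem, I = I_cm + md² = 0.055132 + 0.055132 = 0.11026 kg·m².
T = 2π√(I/(mgd)) = 2π√(0.11026/(2.349 × 9.816 × 0.1532)) = 1.110 s.

1.110 s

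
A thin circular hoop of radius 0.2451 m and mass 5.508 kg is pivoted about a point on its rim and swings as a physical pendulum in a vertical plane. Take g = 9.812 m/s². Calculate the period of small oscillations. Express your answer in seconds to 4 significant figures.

1.404 s

I_cm = mr² = 0.33089 kg·m². The pivot is at distance d = 0.2451 m from the centre of mass.
By the parallel-axis theorem, I = I_cm + md² = 0.33089 + 0.33089 = 0.66178 kg·m².
T = 2π√(I/(mgd)) = 2π√(0.66178/(5.508 × 9.812 × 0.2451)) = 1.404 s.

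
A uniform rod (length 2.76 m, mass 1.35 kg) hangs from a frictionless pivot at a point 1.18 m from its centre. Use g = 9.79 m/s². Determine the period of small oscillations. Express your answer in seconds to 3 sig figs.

For a physical pendulum T = 2π√(I/(mgd)), with d = 1.180 m from pivot to centre of mass.
I_cm = mL²/12 = 1.35 × 2.76²/12 = 0.8570 kg·m²; I = I_cm + md² = 0.8570 + 1.35 × 1.180² = 2.737 kg·m².
T = 2π√(2.737/(1.35 × 9.79 × 1.180)) = 2.63 s.

2.63 s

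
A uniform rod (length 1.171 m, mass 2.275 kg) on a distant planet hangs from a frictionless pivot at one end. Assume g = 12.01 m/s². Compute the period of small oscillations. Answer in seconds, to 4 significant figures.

For a physical pendulum T = 2π√(I/(mgd)), with d = 0.58550 m from pivot to centre of mass.
I_cm = mL²/12 = 2.275 × 1.171²/12 = 0.25996 kg·m²; I = I_cm + md² = 0.25996 + 2.275 × 0.58550² = 1.0399 kg·m².
T = 2π√(1.0399/(2.275 × 12.01 × 0.58550)) = 1.602 s.

1.602 s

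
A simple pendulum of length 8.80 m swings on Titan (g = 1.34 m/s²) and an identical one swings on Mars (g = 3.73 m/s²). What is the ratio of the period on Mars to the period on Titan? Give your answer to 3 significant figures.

0.599

T ∝ 1/√g, so T₂/T₁ = √(g₁/g₂) = √(1.34/3.73) = 0.599.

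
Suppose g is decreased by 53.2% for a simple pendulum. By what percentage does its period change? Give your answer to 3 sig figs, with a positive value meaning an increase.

46.2%

T ∝ 1/√g, so T'/T = 1/√(0.4680) = 1.462.
Percentage change in T = (1.462 − 1) × 100% = 46.2%.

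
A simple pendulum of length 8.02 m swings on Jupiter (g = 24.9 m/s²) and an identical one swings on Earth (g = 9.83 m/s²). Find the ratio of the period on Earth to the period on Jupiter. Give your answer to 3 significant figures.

1.59

T ∝ 1/√g, so T₂/T₁ = √(g₁/g₂) = √(24.9/9.83) = 1.59.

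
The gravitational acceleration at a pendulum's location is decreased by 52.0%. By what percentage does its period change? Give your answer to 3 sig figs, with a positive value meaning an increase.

T ∝ 1/√g, so T'/T = 1/√(0.4800) = 1.443.
Percentage change in T = (1.443 − 1) × 100% = 44.3%.

44.3%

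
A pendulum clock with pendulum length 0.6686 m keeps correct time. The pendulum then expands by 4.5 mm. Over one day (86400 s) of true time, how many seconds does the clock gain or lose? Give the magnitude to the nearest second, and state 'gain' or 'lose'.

lose 289 s

T ∝ √L, so T'/T = √(0.67310/0.6686) = 1.00336.
In 86400 s of true time the clock registers 86400/1.00336 = 86110.7 s, so it loses 289 s.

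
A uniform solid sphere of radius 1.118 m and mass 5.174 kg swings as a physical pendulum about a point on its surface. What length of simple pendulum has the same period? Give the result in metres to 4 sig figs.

The equivalent simple-pendulum length is L_eq = I/(md), where I is about the pivot and d = 1.1180 m.
I_cm = (2/5)mR² = 2.5868 kg·m², so I = I_cm + md² = 2.5868 + 6.4671 = 9.0539 kg·m².
L_eq = 9.0539/(5.174 × 1.1180) = 1.565 m.

1.565 m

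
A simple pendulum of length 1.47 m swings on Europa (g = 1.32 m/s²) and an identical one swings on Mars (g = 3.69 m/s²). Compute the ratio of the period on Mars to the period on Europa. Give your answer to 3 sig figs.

T ∝ 1/√g, so T₂/T₁ = √(g₁/g₂) = √(1.32/3.69) = 0.598.

0.598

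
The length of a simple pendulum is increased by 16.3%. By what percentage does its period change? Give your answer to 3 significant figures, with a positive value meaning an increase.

T ∝ √L, so T'/T = √(1.163) = 1.078.
Percentage change in T = (1.078 − 1) × 100% = 7.84%.

7.84%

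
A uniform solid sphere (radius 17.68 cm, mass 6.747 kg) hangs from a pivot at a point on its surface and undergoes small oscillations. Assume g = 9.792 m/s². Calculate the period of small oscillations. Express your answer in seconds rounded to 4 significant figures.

I_cm = (2/5)mr² = 0.084360 kg·m². The pivot is at distance d = 0.1768 m from the centre of mass.
By the parallel-axis theorem, I = I_cm + md² = 0.084360 + 0.21090 = 0.29526 kg·m².
T = 2π√(I/(mgd)) = 2π√(0.29526/(6.747 × 9.792 × 0.1768)) = 0.9990 s.

0.9990 s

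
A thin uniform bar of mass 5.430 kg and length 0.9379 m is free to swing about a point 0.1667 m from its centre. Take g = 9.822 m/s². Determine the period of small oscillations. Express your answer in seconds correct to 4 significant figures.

1.561 s

For a physical pendulum T = 2π√(I/(mgd)), with d = 0.16670 m from pivot to centre of mass.
I_cm = mL²/12 = 5.430 × 0.9379²/12 = 0.39804 kg·m²; I = I_cm + md² = 0.39804 + 5.430 × 0.16670² = 0.54894 kg·m².
T = 2π√(0.54894/(5.430 × 9.822 × 0.16670)) = 1.561 s.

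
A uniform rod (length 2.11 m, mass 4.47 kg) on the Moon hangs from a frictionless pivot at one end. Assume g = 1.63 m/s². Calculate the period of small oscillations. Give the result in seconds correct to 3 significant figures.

For a physical pendulum T = 2π√(I/(mgd)), with d = 1.055 m from pivot to centre of mass.
I_cm = mL²/12 = 4.47 × 2.11²/12 = 1.658 kg·m²; I = I_cm + md² = 1.658 + 4.47 × 1.055² = 6.634 kg·m².
T = 2π√(6.634/(4.47 × 1.63 × 1.055)) = 5.84 s.

5.84 s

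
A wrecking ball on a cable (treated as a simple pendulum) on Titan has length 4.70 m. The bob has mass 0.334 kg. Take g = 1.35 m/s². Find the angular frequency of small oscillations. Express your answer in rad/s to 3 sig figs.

ω = √(g/L) = √(1.35/4.70) = 0.536 rad/s.

0.536 rad/s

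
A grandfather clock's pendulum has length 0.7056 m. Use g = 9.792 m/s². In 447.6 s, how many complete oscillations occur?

265

T = 2π√(L/g) = 2π√(0.7056/9.792) = 1.6866 s.
Number of complete oscillations = ⌊447.6/1.6866⌋ = ⌊265.38⌋ = 265.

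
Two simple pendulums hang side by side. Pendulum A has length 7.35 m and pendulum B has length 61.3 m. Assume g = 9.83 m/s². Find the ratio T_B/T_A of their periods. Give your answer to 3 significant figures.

T ∝ √L, so T_B/T_A = √(L_B/L_A) = √(61.3/7.35) = 2.89.

2.89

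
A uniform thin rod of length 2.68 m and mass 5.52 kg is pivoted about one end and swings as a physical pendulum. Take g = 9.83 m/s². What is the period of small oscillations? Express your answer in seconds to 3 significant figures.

2.68 s

For a physical pendulum T = 2π√(I/(mgd)), with d = 1.340 m from pivot to centre of mass.
I_cm = mL²/12 = 5.52 × 2.68²/12 = 3.304 kg·m²; I = I_cm + md² = 3.304 + 5.52 × 1.340² = 13.22 kg·m².
T = 2π√(13.22/(5.52 × 9.83 × 1.340)) = 2.68 s.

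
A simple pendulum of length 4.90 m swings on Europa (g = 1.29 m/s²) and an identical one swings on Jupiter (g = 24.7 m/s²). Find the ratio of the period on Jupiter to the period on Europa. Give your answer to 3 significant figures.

T ∝ 1/√g, so T₂/T₁ = √(g₁/g₂) = √(1.29/24.7) = 0.229.

0.229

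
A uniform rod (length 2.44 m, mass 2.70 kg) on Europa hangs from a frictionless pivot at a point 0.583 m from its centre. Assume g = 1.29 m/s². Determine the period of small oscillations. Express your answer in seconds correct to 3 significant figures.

6.62 s

For a physical pendulum T = 2π√(I/(mgd)), with d = 0.5830 m from pivot to centre of mass.
I_cm = mL²/12 = 2.70 × 2.44²/12 = 1.340 kg·m²; I = I_cm + md² = 1.340 + 2.70 × 0.5830² = 2.257 kg·m².
T = 2π√(2.257/(2.70 × 1.29 × 0.5830)) = 6.62 s.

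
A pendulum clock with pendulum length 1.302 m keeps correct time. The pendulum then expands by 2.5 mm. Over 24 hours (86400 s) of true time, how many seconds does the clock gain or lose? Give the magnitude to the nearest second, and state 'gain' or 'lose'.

lose 83 s

T ∝ √L, so T'/T = √(1.30450/1.302) = 1.00096.
In 86400 s of true time the clock registers 86400/1.00096 = 86317.2 s, so it loses 83 s.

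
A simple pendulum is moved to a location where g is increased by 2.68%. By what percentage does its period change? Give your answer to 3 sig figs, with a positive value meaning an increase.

-1.31%

T ∝ 1/√g, so T'/T = 1/√(1.027) = 0.9869.
Percentage change in T = (0.9869 − 1) × 100% = -1.31%.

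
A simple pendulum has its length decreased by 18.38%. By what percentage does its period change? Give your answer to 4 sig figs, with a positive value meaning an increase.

T ∝ √L, so T'/T = √(0.81620) = 0.90344.
Percentage change in T = (0.90344 − 1) × 100% = -9.656%.

-9.656%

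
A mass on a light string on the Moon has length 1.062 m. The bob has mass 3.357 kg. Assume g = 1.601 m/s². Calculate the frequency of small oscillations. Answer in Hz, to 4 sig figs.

0.1954 Hz

T = 2π√(L/g) = 2π√(1.062/1.601) = 5.1174 s, so f = 1/T = 0.1954 Hz.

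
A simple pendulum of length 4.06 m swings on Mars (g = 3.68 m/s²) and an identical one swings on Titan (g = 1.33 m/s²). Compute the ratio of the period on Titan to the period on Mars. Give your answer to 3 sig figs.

1.66

T ∝ 1/√g, so T₂/T₁ = √(g₁/g₂) = √(3.68/1.33) = 1.66.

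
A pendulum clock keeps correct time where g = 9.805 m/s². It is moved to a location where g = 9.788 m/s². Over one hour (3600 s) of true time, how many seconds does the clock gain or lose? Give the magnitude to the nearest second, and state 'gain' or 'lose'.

The clock's period scales as T ∝ 1/√g, so T'/T = √(9.805/9.788) = 1.00087.
In 3600 s of true time the clock registers 3600/1.00087 = 3596.9 s, so it loses 3 s.

lose 3 s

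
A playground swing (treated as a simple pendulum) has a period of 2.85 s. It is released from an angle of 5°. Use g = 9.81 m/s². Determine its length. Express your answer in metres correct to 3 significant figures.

From T = 2π√(L/g), L = gT²/(4π²) = 9.81 × 2.850²/(4π²) = 2.02 m.

2.02 m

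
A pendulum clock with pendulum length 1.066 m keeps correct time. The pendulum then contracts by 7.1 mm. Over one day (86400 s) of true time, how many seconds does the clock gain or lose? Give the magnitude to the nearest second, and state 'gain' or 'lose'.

T ∝ √L, so T'/T = √(1.05890/1.066) = 0.996664.
In 86400 s of true time the clock registers 86400/0.996664 = 86689.2 s, so it gains 289 s.

gain 289 s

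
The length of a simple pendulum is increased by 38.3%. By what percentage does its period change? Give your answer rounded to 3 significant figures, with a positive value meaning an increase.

T ∝ √L, so T'/T = √(1.383) = 1.176.
Percentage change in T = (1.176 − 1) × 100% = 17.6%.

17.6%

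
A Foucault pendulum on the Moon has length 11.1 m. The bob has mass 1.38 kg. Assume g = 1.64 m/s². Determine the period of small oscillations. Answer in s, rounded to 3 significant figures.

16.3 s

T = 2π√(L/g) = 2π√(11.1/1.64) = 2π × 2.602 = 16.3 s.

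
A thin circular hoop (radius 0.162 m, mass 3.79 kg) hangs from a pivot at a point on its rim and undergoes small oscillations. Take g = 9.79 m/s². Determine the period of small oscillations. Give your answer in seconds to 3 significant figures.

1.14 s

I_cm = mr² = 0.09946 kg·m². The pivot is at distance d = 0.162 m from the centre of mass.
By the parallel-axis theorem, I = I_cm + md² = 0.09946 + 0.09946 = 0.1989 kg·m².
T = 2π√(I/(mgd)) = 2π√(0.1989/(3.79 × 9.79 × 0.162)) = 1.14 s.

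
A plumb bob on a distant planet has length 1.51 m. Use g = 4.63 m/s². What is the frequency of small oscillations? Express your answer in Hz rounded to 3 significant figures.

0.279 Hz

T = 2π√(L/g) = 2π√(1.51/4.63) = 3.588 s, so f = 1/T = 0.279 Hz.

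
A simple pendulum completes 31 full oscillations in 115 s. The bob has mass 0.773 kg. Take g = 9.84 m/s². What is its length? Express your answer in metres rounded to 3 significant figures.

T = 115/31 = 3.710 s.
From T = 2π√(L/g), L = gT²/(4π²) = 9.84 × 3.710²/(4π²) = 3.43 m.

3.43 m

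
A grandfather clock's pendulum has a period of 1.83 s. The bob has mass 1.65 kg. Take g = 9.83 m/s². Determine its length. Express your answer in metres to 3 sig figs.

From T = 2π√(L/g), L = gT²/(4π²) = 9.83 × 1.830²/(4π²) = 0.834 m.

0.834 m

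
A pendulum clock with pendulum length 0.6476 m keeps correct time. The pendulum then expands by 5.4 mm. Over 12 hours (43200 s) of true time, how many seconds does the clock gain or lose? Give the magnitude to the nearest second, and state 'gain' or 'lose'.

lose 179 s

T ∝ √L, so T'/T = √(0.65300/0.6476) = 1.00416.
In 43200 s of true time the clock registers 43200/1.00416 = 43021.0 s, so it loses 179 s.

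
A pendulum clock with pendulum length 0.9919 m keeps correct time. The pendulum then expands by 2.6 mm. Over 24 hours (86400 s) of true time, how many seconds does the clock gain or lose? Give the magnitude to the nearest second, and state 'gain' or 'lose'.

lose 113 s

T ∝ √L, so T'/T = √(0.99450/0.9919) = 1.00131.
In 86400 s of true time the clock registers 86400/1.00131 = 86287.0 s, so it loses 113 s.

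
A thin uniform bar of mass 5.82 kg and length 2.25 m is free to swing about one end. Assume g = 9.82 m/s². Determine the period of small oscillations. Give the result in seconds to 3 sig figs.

For a physical pendulum T = 2π√(I/(mgd)), with d = 1.125 m from pivot to centre of mass.
I_cm = mL²/12 = 5.82 × 2.25²/12 = 2.455 kg·m²; I = I_cm + md² = 2.455 + 5.82 × 1.125² = 9.821 kg·m².
T = 2π√(9.821/(5.82 × 9.82 × 1.125)) = 2.46 s.

2.46 s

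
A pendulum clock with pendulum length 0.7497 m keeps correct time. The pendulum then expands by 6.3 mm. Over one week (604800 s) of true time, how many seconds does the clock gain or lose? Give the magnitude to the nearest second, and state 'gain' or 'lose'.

lose 2525 s

T ∝ √L, so T'/T = √(0.75600/0.7497) = 1.00419.
In 604800 s of true time the clock registers 604800/1.00419 = 602274.7 s, so it loses 2525 s.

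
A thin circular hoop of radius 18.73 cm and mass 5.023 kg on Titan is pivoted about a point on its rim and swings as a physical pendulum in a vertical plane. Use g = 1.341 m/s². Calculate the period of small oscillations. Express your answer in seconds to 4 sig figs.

I_cm = mr² = 0.17621 kg·m². The pivot is at distance d = 0.1873 m from the centre of mass.
By the parallel-axis theorem, I = I_cm + md² = 0.17621 + 0.17621 = 0.35243 kg·m².
T = 2π√(I/(mgd)) = 2π√(0.35243/(5.023 × 1.341 × 0.1873)) = 3.321 s.

3.321 s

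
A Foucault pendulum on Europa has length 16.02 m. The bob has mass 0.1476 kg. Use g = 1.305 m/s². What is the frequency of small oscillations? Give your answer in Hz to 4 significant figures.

T = 2π√(L/g) = 2π√(16.02/1.305) = 22.014 s, so f = 1/T = 0.04542 Hz.

0.04542 Hz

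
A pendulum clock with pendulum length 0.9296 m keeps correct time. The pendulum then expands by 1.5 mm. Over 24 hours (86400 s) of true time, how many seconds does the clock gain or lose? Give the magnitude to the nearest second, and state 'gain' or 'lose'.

T ∝ √L, so T'/T = √(0.93110/0.9296) = 1.00081.
In 86400 s of true time the clock registers 86400/1.00081 = 86330.4 s, so it loses 70 s.

lose 70 s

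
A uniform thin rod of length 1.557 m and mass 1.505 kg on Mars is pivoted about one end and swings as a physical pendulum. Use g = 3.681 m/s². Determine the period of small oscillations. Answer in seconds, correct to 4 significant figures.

For a physical pendulum T = 2π√(I/(mgd)), with d = 0.77850 m from pivot to centre of mass.
I_cm = mL²/12 = 1.505 × 1.557²/12 = 0.30404 kg·m²; I = I_cm + md² = 0.30404 + 1.505 × 0.77850² = 1.2162 kg·m².
T = 2π√(1.2162/(1.505 × 3.681 × 0.77850)) = 3.337 s.

3.337 s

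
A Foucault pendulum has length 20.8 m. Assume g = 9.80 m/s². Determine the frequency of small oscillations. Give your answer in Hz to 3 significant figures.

T = 2π√(L/g) = 2π√(20.8/9.80) = 9.154 s, so f = 1/T = 0.109 Hz.

0.109 Hz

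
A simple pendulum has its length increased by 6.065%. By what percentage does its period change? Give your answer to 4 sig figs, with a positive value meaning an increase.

T ∝ √L, so T'/T = √(1.0607) = 1.0299.
Percentage change in T = (1.0299 − 1) × 100% = 2.988%.

2.988%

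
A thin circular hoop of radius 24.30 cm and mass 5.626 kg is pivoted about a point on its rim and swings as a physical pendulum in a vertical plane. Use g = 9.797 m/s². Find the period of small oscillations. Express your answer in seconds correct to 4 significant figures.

I_cm = mr² = 0.33221 kg·m². The pivot is at distance d = 0.2430 m from the centre of mass.
By the parallel-axis theorem, I = I_cm + md² = 0.33221 + 0.33221 = 0.66442 kg·m².
T = 2π√(I/(mgd)) = 2π√(0.66442/(5.626 × 9.797 × 0.2430)) = 1.399 s.

1.399 s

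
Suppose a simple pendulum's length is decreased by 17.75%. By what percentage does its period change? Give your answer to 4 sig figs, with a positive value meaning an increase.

T ∝ √L, so T'/T = √(0.82250) = 0.90692.
Percentage change in T = (0.90692 − 1) × 100% = -9.308%.

-9.308%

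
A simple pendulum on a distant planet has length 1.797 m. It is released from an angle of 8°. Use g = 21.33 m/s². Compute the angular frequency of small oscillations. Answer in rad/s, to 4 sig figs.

ω = √(g/L) = √(21.33/1.797) = 3.445 rad/s.

3.445 rad/s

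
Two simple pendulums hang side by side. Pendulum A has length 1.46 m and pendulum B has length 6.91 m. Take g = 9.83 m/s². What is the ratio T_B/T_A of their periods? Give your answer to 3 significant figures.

T ∝ √L, so T_B/T_A = √(L_B/L_A) = √(6.91/1.46) = 2.18.

2.18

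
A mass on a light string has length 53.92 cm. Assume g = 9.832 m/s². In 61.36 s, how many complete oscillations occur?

T = 2π√(L/g) = 2π√(0.5392/9.832) = 1.4714 s.
Number of complete oscillations = ⌊61.36/1.4714⌋ = ⌊41.701⌋ = 41.

41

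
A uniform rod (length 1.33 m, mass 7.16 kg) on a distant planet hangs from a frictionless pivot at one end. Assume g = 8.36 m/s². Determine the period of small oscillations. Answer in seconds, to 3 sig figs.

2.05 s

For a physical pendulum T = 2π√(I/(mgd)), with d = 0.6650 m from pivot to centre of mass.
I_cm = mL²/12 = 7.16 × 1.33²/12 = 1.055 kg·m²; I = I_cm + md² = 1.055 + 7.16 × 0.6650² = 4.222 kg·m².
T = 2π√(4.222/(7.16 × 8.36 × 0.6650)) = 2.05 s.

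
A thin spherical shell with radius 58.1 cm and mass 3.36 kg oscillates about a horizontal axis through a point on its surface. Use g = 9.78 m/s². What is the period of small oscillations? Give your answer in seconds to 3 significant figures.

1.98 s

I_cm = (2/3)mr² = 0.7561 kg·m². The pivot is at distance d = 0.581 m from the centre of mass.
By the parallel-axis theorem, I = I_cm + md² = 0.7561 + 1.134 = 1.890 kg·m².
T = 2π√(I/(mgd)) = 2π√(1.890/(3.36 × 9.78 × 0.581)) = 1.98 s.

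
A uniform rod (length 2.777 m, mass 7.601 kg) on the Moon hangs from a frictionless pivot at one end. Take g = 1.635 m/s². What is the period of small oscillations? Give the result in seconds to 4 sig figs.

6.686 s

For a physical pendulum T = 2π√(I/(mgd)), with d = 1.3885 m from pivot to centre of mass.
I_cm = mL²/12 = 7.601 × 2.777²/12 = 4.8847 kg·m²; I = I_cm + md² = 4.8847 + 7.601 × 1.3885² = 19.539 kg·m².
T = 2π√(19.539/(7.601 × 1.635 × 1.3885)) = 6.686 s.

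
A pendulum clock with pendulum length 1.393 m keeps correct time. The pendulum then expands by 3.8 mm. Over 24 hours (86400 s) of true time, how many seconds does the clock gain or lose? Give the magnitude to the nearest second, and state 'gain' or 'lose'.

lose 118 s

T ∝ √L, so T'/T = √(1.39680/1.393) = 1.00136.
In 86400 s of true time the clock registers 86400/1.00136 = 86282.4 s, so it loses 118 s.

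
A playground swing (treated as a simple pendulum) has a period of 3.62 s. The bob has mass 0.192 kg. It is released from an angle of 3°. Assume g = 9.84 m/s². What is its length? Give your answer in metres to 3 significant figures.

From T = 2π√(L/g), L = gT²/(4π²) = 9.84 × 3.620²/(4π²) = 3.27 m.

3.27 m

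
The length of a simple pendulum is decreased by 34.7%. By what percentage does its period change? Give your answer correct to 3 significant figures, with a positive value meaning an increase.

T ∝ √L, so T'/T = √(0.6530) = 0.8081.
Percentage change in T = (0.8081 − 1) × 100% = -19.2%.

-19.2%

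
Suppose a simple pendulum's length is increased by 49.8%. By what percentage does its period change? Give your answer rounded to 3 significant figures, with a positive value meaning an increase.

T ∝ √L, so T'/T = √(1.498) = 1.224.
Percentage change in T = (1.224 − 1) × 100% = 22.4%.

22.4%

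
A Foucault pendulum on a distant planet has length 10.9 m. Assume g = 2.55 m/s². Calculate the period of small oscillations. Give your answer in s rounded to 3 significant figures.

T = 2π√(L/g) = 2π√(10.9/2.55) = 2π × 2.067 = 13.0 s.

13.0 s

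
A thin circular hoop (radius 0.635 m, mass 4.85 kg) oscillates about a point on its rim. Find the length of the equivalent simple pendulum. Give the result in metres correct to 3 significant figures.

1.27 m

The equivalent simple-pendulum length is L_eq = I/(md), where I is about the pivot and d = 0.6350 m.
I_cm = mR² = 1.956 kg·m², so I = I_cm + md² = 1.956 + 1.956 = 3.911 kg·m².
L_eq = 3.911/(4.85 × 0.6350) = 1.27 m.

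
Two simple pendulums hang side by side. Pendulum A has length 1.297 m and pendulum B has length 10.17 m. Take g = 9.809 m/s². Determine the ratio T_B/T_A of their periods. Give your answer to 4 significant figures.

2.800

T ∝ √L, so T_B/T_A = √(L_B/L_A) = √(10.17/1.297) = 2.800.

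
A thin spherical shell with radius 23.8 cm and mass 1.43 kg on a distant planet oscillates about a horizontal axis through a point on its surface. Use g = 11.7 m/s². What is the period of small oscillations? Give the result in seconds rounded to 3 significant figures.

1.16 s

I_cm = (2/3)mr² = 0.05400 kg·m². The pivot is at distance d = 0.238 m from the centre of mass.
By the parallel-axis theorem, I = I_cm + md² = 0.05400 + 0.08100 = 0.1350 kg·m².
T = 2π√(I/(mgd)) = 2π√(0.1350/(1.43 × 11.7 × 0.238)) = 1.16 s.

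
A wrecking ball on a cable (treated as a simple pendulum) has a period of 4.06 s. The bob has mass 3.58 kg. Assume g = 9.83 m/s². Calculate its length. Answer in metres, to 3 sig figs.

From T = 2π√(L/g), L = gT²/(4π²) = 9.83 × 4.060²/(4π²) = 4.10 m.

4.10 m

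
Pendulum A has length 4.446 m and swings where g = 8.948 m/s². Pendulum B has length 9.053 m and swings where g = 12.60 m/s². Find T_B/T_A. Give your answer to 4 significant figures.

1.203

T = 2π√(L/g), so T_B/T_A = √((L_B/g_B)/(L_A/g_A)) = √((9.053/12.60)/(4.446/8.948)) = 1.203.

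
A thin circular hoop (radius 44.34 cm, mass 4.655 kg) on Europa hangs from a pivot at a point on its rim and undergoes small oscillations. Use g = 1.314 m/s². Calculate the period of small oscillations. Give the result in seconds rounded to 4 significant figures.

I_cm = mr² = 0.91519 kg·m². The pivot is at distance d = 0.4434 m from the centre of mass.
By the parallel-axis theorem, I = I_cm + md² = 0.91519 + 0.91519 = 1.8304 kg·m².
T = 2π√(I/(mgd)) = 2π√(1.8304/(4.655 × 1.314 × 0.4434)) = 5.162 s.

5.162 s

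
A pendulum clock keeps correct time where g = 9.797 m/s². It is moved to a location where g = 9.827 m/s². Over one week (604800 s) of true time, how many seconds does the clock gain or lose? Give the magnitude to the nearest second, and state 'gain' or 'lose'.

gain 925 s

The clock's period scales as T ∝ 1/√g, so T'/T = √(9.797/9.827) = 0.998472.
In 604800 s of true time the clock registers 604800/0.998472 = 605725.3 s, so it gains 925 s.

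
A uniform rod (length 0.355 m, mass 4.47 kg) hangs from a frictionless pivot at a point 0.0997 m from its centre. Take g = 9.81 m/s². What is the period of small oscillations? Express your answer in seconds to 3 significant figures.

0.908 s

For a physical pendulum T = 2π√(I/(mgd)), with d = 0.09970 m from pivot to centre of mass.
I_cm = mL²/12 = 4.47 × 0.355²/12 = 0.04694 kg·m²; I = I_cm + md² = 0.04694 + 4.47 × 0.09970² = 0.09138 kg·m².
T = 2π√(0.09138/(4.47 × 9.81 × 0.09970)) = 0.908 s.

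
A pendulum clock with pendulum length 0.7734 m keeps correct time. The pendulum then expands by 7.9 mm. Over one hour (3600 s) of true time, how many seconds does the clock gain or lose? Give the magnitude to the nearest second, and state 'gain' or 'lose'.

T ∝ √L, so T'/T = √(0.78130/0.7734) = 1.00509.
In 3600 s of true time the clock registers 3600/1.00509 = 3581.8 s, so it loses 18 s.

lose 18 s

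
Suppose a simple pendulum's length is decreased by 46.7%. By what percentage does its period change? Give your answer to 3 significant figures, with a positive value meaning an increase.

T ∝ √L, so T'/T = √(0.5330) = 0.7301.
Percentage change in T = (0.7301 − 1) × 100% = -27.0%.

-27.0%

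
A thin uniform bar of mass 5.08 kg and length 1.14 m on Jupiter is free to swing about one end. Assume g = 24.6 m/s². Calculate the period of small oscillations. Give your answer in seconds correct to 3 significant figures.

For a physical pendulum T = 2π√(I/(mgd)), with d = 0.5700 m from pivot to centre of mass.
I_cm = mL²/12 = 5.08 × 1.14²/12 = 0.5502 kg·m²; I = I_cm + md² = 0.5502 + 5.08 × 0.5700² = 2.201 kg·m².
T = 2π√(2.201/(5.08 × 24.6 × 0.5700)) = 1.10 s.

1.10 s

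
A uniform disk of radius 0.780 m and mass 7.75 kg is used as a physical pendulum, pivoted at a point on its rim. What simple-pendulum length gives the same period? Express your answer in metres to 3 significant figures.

The equivalent simple-pendulum length is L_eq = I/(md), where I is about the pivot and d = 0.7800 m.
I_cm = ½mR² = 2.358 kg·m², so I = I_cm + md² = 2.358 + 4.715 = 7.073 kg·m².
L_eq = 7.073/(7.75 × 0.7800) = 1.17 m.

1.17 m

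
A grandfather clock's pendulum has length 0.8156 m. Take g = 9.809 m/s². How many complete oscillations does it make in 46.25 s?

T = 2π√(L/g) = 2π√(0.8156/9.809) = 1.8118 s.
Number of complete oscillations = ⌊46.25/1.8118⌋ = ⌊25.527⌋ = 25.

25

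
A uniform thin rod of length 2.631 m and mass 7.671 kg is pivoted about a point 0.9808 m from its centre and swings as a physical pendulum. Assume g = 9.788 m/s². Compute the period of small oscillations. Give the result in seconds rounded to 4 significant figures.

For a physical pendulum T = 2π√(I/(mgd)), with d = 0.98080 m from pivot to centre of mass.
I_cm = mL²/12 = 7.671 × 2.631²/12 = 4.4250 kg·m²; I = I_cm + md² = 4.4250 + 7.671 × 0.98080² = 11.804 kg·m².
T = 2π√(11.804/(7.671 × 9.788 × 0.98080)) = 2.516 s.

2.516 s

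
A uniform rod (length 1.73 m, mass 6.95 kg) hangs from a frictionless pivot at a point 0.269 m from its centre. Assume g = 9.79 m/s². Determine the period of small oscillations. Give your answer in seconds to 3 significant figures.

For a physical pendulum T = 2π√(I/(mgd)), with d = 0.2690 m from pivot to centre of mass.
I_cm = mL²/12 = 6.95 × 1.73²/12 = 1.733 kg·m²; I = I_cm + md² = 1.733 + 6.95 × 0.2690² = 2.236 kg·m².
T = 2π√(2.236/(6.95 × 9.79 × 0.2690)) = 2.20 s.

2.20 s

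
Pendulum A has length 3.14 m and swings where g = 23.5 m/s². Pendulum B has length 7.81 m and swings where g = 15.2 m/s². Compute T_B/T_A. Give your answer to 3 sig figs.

T = 2π√(L/g), so T_B/T_A = √((L_B/g_B)/(L_A/g_A)) = √((7.81/15.2)/(3.14/23.5)) = 1.96.

1.96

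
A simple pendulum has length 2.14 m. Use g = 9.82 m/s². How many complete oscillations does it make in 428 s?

T = 2π√(L/g) = 2π√(2.14/9.82) = 2.933 s.
Number of complete oscillations = ⌊428/2.933⌋ = ⌊145.9⌋ = 145.

145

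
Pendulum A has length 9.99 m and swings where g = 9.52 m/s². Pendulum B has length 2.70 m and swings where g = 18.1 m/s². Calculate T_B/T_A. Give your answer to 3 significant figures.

T = 2π√(L/g), so T_B/T_A = √((L_B/g_B)/(L_A/g_A)) = √((2.70/18.1)/(9.99/9.52)) = 0.377.

0.377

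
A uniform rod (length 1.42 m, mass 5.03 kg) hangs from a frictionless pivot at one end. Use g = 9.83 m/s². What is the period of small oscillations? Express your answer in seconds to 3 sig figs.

For a physical pendulum T = 2π√(I/(mgd)), with d = 0.7100 m from pivot to centre of mass.
I_cm = mL²/12 = 5.03 × 1.42²/12 = 0.8452 kg·m²; I = I_cm + md² = 0.8452 + 5.03 × 0.7100² = 3.381 kg·m².
T = 2π√(3.381/(5.03 × 9.83 × 0.7100)) = 1.95 s.

1.95 s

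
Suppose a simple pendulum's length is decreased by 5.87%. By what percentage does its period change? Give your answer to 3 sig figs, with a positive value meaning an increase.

-2.98%

T ∝ √L, so T'/T = √(0.9413) = 0.9702.
Percentage change in T = (0.9702 − 1) × 100% = -2.98%.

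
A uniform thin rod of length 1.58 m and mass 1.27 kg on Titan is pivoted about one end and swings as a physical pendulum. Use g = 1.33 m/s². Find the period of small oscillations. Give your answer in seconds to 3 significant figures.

For a physical pendulum T = 2π√(I/(mgd)), with d = 0.7900 m from pivot to centre of mass.
I_cm = mL²/12 = 1.27 × 1.58²/12 = 0.2642 kg·m²; I = I_cm + md² = 0.2642 + 1.27 × 0.7900² = 1.057 kg·m².
T = 2π√(1.057/(1.27 × 1.33 × 0.7900)) = 5.59 s.

5.59 s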